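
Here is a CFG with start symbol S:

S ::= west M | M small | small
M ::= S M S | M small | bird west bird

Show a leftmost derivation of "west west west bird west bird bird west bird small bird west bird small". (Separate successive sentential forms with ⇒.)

S ⇒ west M   [S ::= west M]
west M ⇒ west S M S   [M ::= S M S]
west S M S ⇒ west west M M S   [S ::= west M]
west west M M S ⇒ west west S M S M S   [M ::= S M S]
west west S M S M S ⇒ west west west M M S M S   [S ::= west M]
west west west M M S M S ⇒ west west west bird west bird M S M S   [M ::= bird west bird]
west west west bird west bird M S M S ⇒ west west west bird west bird bird west bird S M S   [M ::= bird west bird]
west west west bird west bird bird west bird S M S ⇒ west west west bird west bird bird west bird small M S   [S ::= small]
west west west bird west bird bird west bird small M S ⇒ west west west bird west bird bird west bird small bird west bird S   [M ::= bird west bird]
west west west bird west bird bird west bird small bird west bird S ⇒ west west west bird west bird bird west bird small bird west bird small   [S ::= small]

S ⇒ west M ⇒ west S M S ⇒ west west M M S ⇒ west west S M S M S ⇒ west west west M M S M S ⇒ west west west bird west bird M S M S ⇒ west west west bird west bird bird west bird S M S ⇒ west west west bird west bird bird west bird small M S ⇒ west west west bird west bird bird west bird small bird west bird S ⇒ west west west bird west bird bird west bird small bird west bird small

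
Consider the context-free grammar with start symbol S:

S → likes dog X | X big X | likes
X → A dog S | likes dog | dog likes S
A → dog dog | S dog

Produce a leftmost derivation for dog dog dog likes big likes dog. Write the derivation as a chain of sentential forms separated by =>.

S => X big X   [S → X big X]
X big X => A dog S big X   [X → A dog S]
A dog S big X => dog dog dog S big X   [A → dog dog]
dog dog dog S big X => dog dog dog likes big X   [S → likes]
dog dog dog likes big X => dog dog dog likes big likes dog   [X → likes dog]

S => X big X => A dog S big X => dog dog dog S big X => dog dog dog likes big X => dog dog dog likes big likes dog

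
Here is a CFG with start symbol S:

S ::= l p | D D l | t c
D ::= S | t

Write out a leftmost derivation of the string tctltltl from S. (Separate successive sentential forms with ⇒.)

S⇒DDl⇒SDl⇒DDlDl⇒SDlDl⇒DDlDlDl⇒SDlDlDl⇒tcDlDlDl⇒tctlDlDl⇒tctltlDl⇒tctltltl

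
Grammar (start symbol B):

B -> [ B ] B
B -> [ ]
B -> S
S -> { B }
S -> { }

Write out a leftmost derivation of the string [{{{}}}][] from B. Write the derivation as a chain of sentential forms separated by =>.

B => [B]B => [S]B => [{B}]B => [{S}]B => [{{B}}]B => [{{S}}]B => [{{{}}}]B => [{{{}}}][]

B => [B]B   [B -> [ B ] B]
[B]B => [S]B   [B -> S]
[S]B => [{B}]B   [S -> { B }]
[{B}]B => [{S}]B   [B -> S]
[{S}]B => [{{B}}]B   [S -> { B }]
[{{B}}]B => [{{S}}]B   [B -> S]
[{{S}}]B => [{{{}}}]B   [S -> { }]
[{{{}}}]B => [{{{}}}][]   [B -> [ ]]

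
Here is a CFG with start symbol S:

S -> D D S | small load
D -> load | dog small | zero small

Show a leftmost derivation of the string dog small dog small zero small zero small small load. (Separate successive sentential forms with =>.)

S => D D S => dog small D S => dog small dog small S => dog small dog small D D S => dog small dog small zero small D S => dog small dog small zero small zero small S => dog small dog small zero small zero small small load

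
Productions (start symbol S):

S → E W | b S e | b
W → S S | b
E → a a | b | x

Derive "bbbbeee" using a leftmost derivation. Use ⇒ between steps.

S⇒bSe⇒bbSee⇒bbbSeee⇒bbbbeee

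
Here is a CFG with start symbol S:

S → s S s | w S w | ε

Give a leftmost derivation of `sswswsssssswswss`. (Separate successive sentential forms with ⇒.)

S ⇒ sSs ⇒ ssSss ⇒ sswSwss ⇒ sswsSswss ⇒ sswswSwswss ⇒ sswswsSswswss ⇒ sswswssSsswswss ⇒ sswswsssSssswswss ⇒ sswswsssssswswss

S ⇒ sSs   [S → s S s]
sSs ⇒ ssSss   [S → s S s]
ssSss ⇒ sswSwss   [S → w S w]
sswSwss ⇒ sswsSswss   [S → s S s]
sswsSswss ⇒ sswswSwswss   [S → w S w]
sswswSwswss ⇒ sswswsSswswss   [S → s S s]
sswswsSswswss ⇒ sswswssSsswswss   [S → s S s]
sswswssSsswswss ⇒ sswswsssSssswswss   [S → s S s]
sswswsssSssswswss ⇒ sswswsssssswswss   [S → ε]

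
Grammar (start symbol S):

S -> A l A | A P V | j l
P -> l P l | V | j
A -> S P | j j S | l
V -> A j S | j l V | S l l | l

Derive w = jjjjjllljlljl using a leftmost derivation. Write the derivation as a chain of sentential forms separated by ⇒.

S ⇒ APV ⇒ jjSPV ⇒ jjAlAPV ⇒ jjSPlAPV ⇒ jjAlAPlAPV ⇒ jjjjSlAPlAPV ⇒ jjjjjllAPlAPV ⇒ jjjjjlllPlAPV ⇒ jjjjjllljlAPV ⇒ jjjjjllljllPV ⇒ jjjjjllljlljV ⇒ jjjjjllljlljl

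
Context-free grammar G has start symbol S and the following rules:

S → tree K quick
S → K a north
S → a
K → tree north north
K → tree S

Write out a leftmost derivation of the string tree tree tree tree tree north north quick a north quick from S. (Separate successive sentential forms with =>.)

S => tree K quick => tree tree S quick => tree tree K a north quick => tree tree tree S a north quick => tree tree tree tree K quick a north quick => tree tree tree tree tree north north quick a north quick

S => tree K quick   [S → tree K quick]
tree K quick => tree tree S quick   [K → tree S]
tree tree S quick => tree tree K a north quick   [S → K a north]
tree tree K a north quick => tree tree tree S a north quick   [K → tree S]
tree tree tree S a north quick => tree tree tree tree K quick a north quick   [S → tree K quick]
tree tree tree tree K quick a north quick => tree tree tree tree tree north north quick a north quick   [K → tree north north]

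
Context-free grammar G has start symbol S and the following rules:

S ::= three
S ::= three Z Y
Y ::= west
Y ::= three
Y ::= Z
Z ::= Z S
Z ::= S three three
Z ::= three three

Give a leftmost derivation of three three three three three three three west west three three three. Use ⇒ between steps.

S ⇒ three Z Y ⇒ three S three three Y ⇒ three three Z Y three three Y ⇒ three three Z S Y three three Y ⇒ three three three three S Y three three Y ⇒ three three three three three Z Y Y three three Y ⇒ three three three three three three three Y Y three three Y ⇒ three three three three three three three west Y three three Y ⇒ three three three three three three three west west three three Y ⇒ three three three three three three three west west three three three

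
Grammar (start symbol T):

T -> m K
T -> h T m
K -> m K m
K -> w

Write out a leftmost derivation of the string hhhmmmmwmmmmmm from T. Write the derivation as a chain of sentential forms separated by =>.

T => hTm   [T -> h T m]
hTm => hhTmm   [T -> h T m]
hhTmm => hhhTmmm   [T -> h T m]
hhhTmmm => hhhmKmmm   [T -> m K]
hhhmKmmm => hhhmmKmmmm   [K -> m K m]
hhhmmKmmmm => hhhmmmKmmmmm   [K -> m K m]
hhhmmmKmmmmm => hhhmmmmKmmmmmm   [K -> m K m]
hhhmmmmKmmmmmm => hhhmmmmwmmmmmm   [K -> w]

T=>hTm=>hhTmm=>hhhTmmm=>hhhmKmmm=>hhhmmKmmmm=>hhhmmmKmmmmm=>hhhmmmmKmmmmmm=>hhhmmmmwmmmmmm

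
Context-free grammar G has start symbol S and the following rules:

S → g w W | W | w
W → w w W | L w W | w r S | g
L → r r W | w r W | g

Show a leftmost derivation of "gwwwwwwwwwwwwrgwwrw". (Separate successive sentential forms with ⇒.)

S ⇒ gwW ⇒ gwwwW ⇒ gwwwwwW ⇒ gwwwwwwwW ⇒ gwwwwwwwwwW ⇒ gwwwwwwwwwwwW ⇒ gwwwwwwwwwwwLwW ⇒ gwwwwwwwwwwwwrWwW ⇒ gwwwwwwwwwwwwrgwW ⇒ gwwwwwwwwwwwwrgwwrS ⇒ gwwwwwwwwwwwwrgwwrw

S ⇒ gwW   [S → g w W]
gwW ⇒ gwwwW   [W → w w W]
gwwwW ⇒ gwwwwwW   [W → w w W]
gwwwwwW ⇒ gwwwwwwwW   [W → w w W]
gwwwwwwwW ⇒ gwwwwwwwwwW   [W → w w W]
gwwwwwwwwwW ⇒ gwwwwwwwwwwwW   [W → w w W]
gwwwwwwwwwwwW ⇒ gwwwwwwwwwwwLwW   [W → L w W]
gwwwwwwwwwwwLwW ⇒ gwwwwwwwwwwwwrWwW   [L → w r W]
gwwwwwwwwwwwwrWwW ⇒ gwwwwwwwwwwwwrgwW   [W → g]
gwwwwwwwwwwwwrgwW ⇒ gwwwwwwwwwwwwrgwwrS   [W → w r S]
gwwwwwwwwwwwwrgwwrS ⇒ gwwwwwwwwwwwwrgwwrw   [S → w]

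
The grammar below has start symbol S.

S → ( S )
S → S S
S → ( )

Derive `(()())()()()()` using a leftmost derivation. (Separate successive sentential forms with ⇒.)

S ⇒ SS   [S → S S]
SS ⇒ SSS   [S → S S]
SSS ⇒ SSSS   [S → S S]
SSSS ⇒ SSSSS   [S → S S]
SSSSS ⇒ (S)SSSS   [S → ( S )]
(S)SSSS ⇒ (SS)SSSS   [S → S S]
(SS)SSSS ⇒ (()S)SSSS   [S → ( )]
(()S)SSSS ⇒ (()())SSSS   [S → ( )]
(()())SSSS ⇒ (()())()SSS   [S → ( )]
(()())()SSS ⇒ (()())()()SS   [S → ( )]
(()())()()SS ⇒ (()())()()()S   [S → ( )]
(()())()()()S ⇒ (()())()()()()   [S → ( )]

S ⇒ SS ⇒ SSS ⇒ SSSS ⇒ SSSSS ⇒ (S)SSSS ⇒ (SS)SSSS ⇒ (()S)SSSS ⇒ (()())SSSS ⇒ (()())()SSS ⇒ (()())()()SS ⇒ (()())()()()S ⇒ (()())()()()()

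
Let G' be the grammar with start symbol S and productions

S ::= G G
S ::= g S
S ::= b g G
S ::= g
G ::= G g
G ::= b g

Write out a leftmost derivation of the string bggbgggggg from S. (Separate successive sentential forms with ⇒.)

S ⇒ GG ⇒ GgG ⇒ bggG ⇒ bggGg ⇒ bggGgg ⇒ bggGggg ⇒ bggGgggg ⇒ bggGggggg ⇒ bggbgggggg

S ⇒ GG   [S ::= G G]
GG ⇒ GgG   [G ::= G g]
GgG ⇒ bggG   [G ::= b g]
bggG ⇒ bggGg   [G ::= G g]
bggGg ⇒ bggGgg   [G ::= G g]
bggGgg ⇒ bggGggg   [G ::= G g]
bggGggg ⇒ bggGgggg   [G ::= G g]
bggGgggg ⇒ bggGggggg   [G ::= G g]
bggGggggg ⇒ bggbgggggg   [G ::= b g]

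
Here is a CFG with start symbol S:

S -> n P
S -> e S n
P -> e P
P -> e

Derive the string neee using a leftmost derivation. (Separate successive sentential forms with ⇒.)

S ⇒ nP ⇒ neP ⇒ neeP ⇒ neee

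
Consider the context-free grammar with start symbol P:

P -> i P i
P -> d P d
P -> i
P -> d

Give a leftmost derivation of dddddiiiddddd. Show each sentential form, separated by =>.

P => dPd   [P -> d P d]
dPd => ddPdd   [P -> d P d]
ddPdd => dddPddd   [P -> d P d]
dddPddd => ddddPdddd   [P -> d P d]
ddddPdddd => dddddPddddd   [P -> d P d]
dddddPddddd => dddddiPiddddd   [P -> i P i]
dddddiPiddddd => dddddiiiddddd   [P -> i]

P=>dPd=>ddPdd=>dddPddd=>ddddPdddd=>dddddPddddd=>dddddiPiddddd=>dddddiiiddddd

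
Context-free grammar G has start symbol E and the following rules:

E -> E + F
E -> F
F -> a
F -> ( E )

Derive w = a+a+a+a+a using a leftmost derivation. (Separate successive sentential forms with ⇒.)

E ⇒ E+F   [E -> E + F]
E+F ⇒ E+F+F   [E -> E + F]
E+F+F ⇒ E+F+F+F   [E -> E + F]
E+F+F+F ⇒ E+F+F+F+F   [E -> E + F]
E+F+F+F+F ⇒ F+F+F+F+F   [E -> F]
F+F+F+F+F ⇒ a+F+F+F+F   [F -> a]
a+F+F+F+F ⇒ a+a+F+F+F   [F -> a]
a+a+F+F+F ⇒ a+a+a+F+F   [F -> a]
a+a+a+F+F ⇒ a+a+a+a+F   [F -> a]
a+a+a+a+F ⇒ a+a+a+a+a   [F -> a]

E ⇒ E+F ⇒ E+F+F ⇒ E+F+F+F ⇒ E+F+F+F+F ⇒ F+F+F+F+F ⇒ a+F+F+F+F ⇒ a+a+F+F+F ⇒ a+a+a+F+F ⇒ a+a+a+a+F ⇒ a+a+a+a+a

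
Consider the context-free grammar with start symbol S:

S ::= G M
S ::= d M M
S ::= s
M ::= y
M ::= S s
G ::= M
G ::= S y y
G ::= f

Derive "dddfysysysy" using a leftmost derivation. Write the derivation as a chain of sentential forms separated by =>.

S=>dMM=>dSsM=>ddMMsM=>ddSsMsM=>dddMMsMsM=>dddSsMsMsM=>dddGMsMsMsM=>dddfMsMsMsM=>dddfysMsMsM=>dddfysysMsM=>dddfysysysM=>dddfysysysy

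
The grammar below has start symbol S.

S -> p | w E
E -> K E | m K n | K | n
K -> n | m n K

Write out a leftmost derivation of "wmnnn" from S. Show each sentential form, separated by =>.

S => wE   [S -> w E]
wE => wKE   [E -> K E]
wKE => wmnKE   [K -> m n K]
wmnKE => wmnnE   [K -> n]
wmnnE => wmnnn   [E -> n]

S => wE => wKE => wmnKE => wmnnE => wmnnn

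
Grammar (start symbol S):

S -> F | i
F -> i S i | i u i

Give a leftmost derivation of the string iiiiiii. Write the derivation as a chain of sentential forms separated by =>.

S=>F=>iSi=>iFi=>iiSii=>iiFii=>iiiSiii=>iiiiiii

S => F   [S -> F]
F => iSi   [F -> i S i]
iSi => iFi   [S -> F]
iFi => iiSii   [F -> i S i]
iiSii => iiFii   [S -> F]
iiFii => iiiSiii   [F -> i S i]
iiiSiii => iiiiiii   [S -> i]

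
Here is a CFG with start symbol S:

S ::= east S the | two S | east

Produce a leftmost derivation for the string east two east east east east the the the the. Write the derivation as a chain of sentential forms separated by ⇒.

S ⇒ east S the ⇒ east two S the ⇒ east two east S the the ⇒ east two east east S the the the ⇒ east two east east east S the the the the ⇒ east two east east east east the the the the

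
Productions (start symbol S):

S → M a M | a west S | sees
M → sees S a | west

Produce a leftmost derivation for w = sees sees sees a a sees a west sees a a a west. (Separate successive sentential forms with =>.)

S => M a M => sees S a a M => sees M a M a a M => sees sees S a a M a a M => sees sees sees a a M a a M => sees sees sees a a sees S a a a M => sees sees sees a a sees a west S a a a M => sees sees sees a a sees a west sees a a a M => sees sees sees a a sees a west sees a a a west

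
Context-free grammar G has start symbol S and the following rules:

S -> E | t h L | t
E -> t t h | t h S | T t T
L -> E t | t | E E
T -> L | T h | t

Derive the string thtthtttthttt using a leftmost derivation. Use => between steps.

S => thL => thEE => thtthE => thtthTtT => thtthLtT => thtthttT => thtthttL => thtthttEE => thtthtttthE => thtthtttthTtT => thtthtttthttT => thtthtttthttt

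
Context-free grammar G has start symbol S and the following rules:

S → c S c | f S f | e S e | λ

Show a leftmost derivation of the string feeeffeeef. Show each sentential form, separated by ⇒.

S⇒fSf⇒feSef⇒feeSeef⇒feeeSeeef⇒feeefSfeeef⇒feeeffeeef

S ⇒ fSf   [S → f S f]
fSf ⇒ feSef   [S → e S e]
feSef ⇒ feeSeef   [S → e S e]
feeSeef ⇒ feeeSeeef   [S → e S e]
feeeSeeef ⇒ feeefSfeeef   [S → f S f]
feeefSfeeef ⇒ feeeffeeef   [S → λ]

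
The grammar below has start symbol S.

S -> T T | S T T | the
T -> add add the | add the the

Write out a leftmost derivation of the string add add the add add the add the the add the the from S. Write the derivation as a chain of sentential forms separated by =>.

S => S T T   [S -> S T T]
S T T => T T T T   [S -> T T]
T T T T => add add the T T T   [T -> add add the]
add add the T T T => add add the add add the T T   [T -> add add the]
add add the add add the T T => add add the add add the add the the T   [T -> add the the]
add add the add add the add the the T => add add the add add the add the the add the the   [T -> add the the]

S => S T T => T T T T => add add the T T T => add add the add add the T T => add add the add add the add the the T => add add the add add the add the the add the the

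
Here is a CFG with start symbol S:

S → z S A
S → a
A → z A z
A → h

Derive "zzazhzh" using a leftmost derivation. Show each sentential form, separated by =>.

S=>zSA=>zzSAA=>zzaAA=>zzazAzA=>zzazhzA=>zzazhzh

S => zSA   [S → z S A]
zSA => zzSAA   [S → z S A]
zzSAA => zzaAA   [S → a]
zzaAA => zzazAzA   [A → z A z]
zzazAzA => zzazhzA   [A → h]
zzazhzA => zzazhzh   [A → h]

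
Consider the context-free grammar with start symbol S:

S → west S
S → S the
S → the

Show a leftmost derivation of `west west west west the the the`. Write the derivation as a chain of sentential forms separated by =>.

S => S the => west S the => west S the the => west west S the the => west west west S the the => west west west west S the the => west west west west the the the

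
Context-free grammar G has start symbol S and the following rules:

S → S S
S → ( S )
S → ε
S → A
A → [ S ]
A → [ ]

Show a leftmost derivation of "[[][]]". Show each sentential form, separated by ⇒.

S ⇒ A ⇒ [S] ⇒ [SS] ⇒ [SSS] ⇒ [ASS] ⇒ [[]SS] ⇒ [[]AS] ⇒ [[][]S] ⇒ [[][]]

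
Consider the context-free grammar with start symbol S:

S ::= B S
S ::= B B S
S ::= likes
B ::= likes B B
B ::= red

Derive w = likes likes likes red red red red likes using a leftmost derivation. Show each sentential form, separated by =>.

S => B S => likes B B S => likes likes B B B S => likes likes likes B B B B S => likes likes likes red B B B S => likes likes likes red red B B S => likes likes likes red red red B S => likes likes likes red red red red S => likes likes likes red red red red likes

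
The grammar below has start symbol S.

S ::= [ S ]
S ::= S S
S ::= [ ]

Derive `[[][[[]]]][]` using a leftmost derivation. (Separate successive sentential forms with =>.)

S=>SS=>[S]S=>[SS]S=>[[]S]S=>[[][S]]S=>[[][[S]]]S=>[[][[[]]]]S=>[[][[[]]]][]

S => SS   [S ::= S S]
SS => [S]S   [S ::= [ S ]]
[S]S => [SS]S   [S ::= S S]
[SS]S => [[]S]S   [S ::= [ ]]
[[]S]S => [[][S]]S   [S ::= [ S ]]
[[][S]]S => [[][[S]]]S   [S ::= [ S ]]
[[][[S]]]S => [[][[[]]]]S   [S ::= [ ]]
[[][[[]]]]S => [[][[[]]]][]   [S ::= [ ]]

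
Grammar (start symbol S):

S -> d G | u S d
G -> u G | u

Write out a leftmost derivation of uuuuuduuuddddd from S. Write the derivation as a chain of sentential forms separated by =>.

S => uSd   [S -> u S d]
uSd => uuSdd   [S -> u S d]
uuSdd => uuuSddd   [S -> u S d]
uuuSddd => uuuuSdddd   [S -> u S d]
uuuuSdddd => uuuuuSddddd   [S -> u S d]
uuuuuSddddd => uuuuudGddddd   [S -> d G]
uuuuudGddddd => uuuuuduGddddd   [G -> u G]
uuuuuduGddddd => uuuuuduuGddddd   [G -> u G]
uuuuuduuGddddd => uuuuuduuuddddd   [G -> u]

S=>uSd=>uuSdd=>uuuSddd=>uuuuSdddd=>uuuuuSddddd=>uuuuudGddddd=>uuuuuduGddddd=>uuuuuduuGddddd=>uuuuuduuuddddd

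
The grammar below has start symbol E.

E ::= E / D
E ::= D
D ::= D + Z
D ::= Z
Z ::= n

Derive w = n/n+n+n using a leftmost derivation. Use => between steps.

E => E/D => D/D => Z/D => n/D => n/D+Z => n/D+Z+Z => n/Z+Z+Z => n/n+Z+Z => n/n+n+Z => n/n+n+n

E => E/D   [E ::= E / D]
E/D => D/D   [E ::= D]
D/D => Z/D   [D ::= Z]
Z/D => n/D   [Z ::= n]
n/D => n/D+Z   [D ::= D + Z]
n/D+Z => n/D+Z+Z   [D ::= D + Z]
n/D+Z+Z => n/Z+Z+Z   [D ::= Z]
n/Z+Z+Z => n/n+Z+Z   [Z ::= n]
n/n+Z+Z => n/n+n+Z   [Z ::= n]
n/n+n+Z => n/n+n+n   [Z ::= n]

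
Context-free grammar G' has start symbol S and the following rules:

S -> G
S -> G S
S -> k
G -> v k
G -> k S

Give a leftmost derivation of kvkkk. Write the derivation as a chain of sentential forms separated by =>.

S => GS   [S -> G S]
GS => kSS   [G -> k S]
kSS => kGSS   [S -> G S]
kGSS => kvkSS   [G -> v k]
kvkSS => kvkkS   [S -> k]
kvkkS => kvkkk   [S -> k]

S => GS => kSS => kGSS => kvkSS => kvkkS => kvkkk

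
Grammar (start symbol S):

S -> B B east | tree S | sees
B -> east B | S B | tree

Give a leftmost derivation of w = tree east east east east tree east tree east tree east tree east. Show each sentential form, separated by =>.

S => tree S => tree B B east => tree east B B east => tree east east B B east => tree east east east B B east => tree east east east east B B east => tree east east east east tree B east => tree east east east east tree east B east => tree east east east east tree east S B east => tree east east east east tree east B B east B east => tree east east east east tree east tree B east B east => tree east east east east tree east tree east B east B east => tree east east east east tree east tree east tree east B east => tree east east east east tree east tree east tree east tree east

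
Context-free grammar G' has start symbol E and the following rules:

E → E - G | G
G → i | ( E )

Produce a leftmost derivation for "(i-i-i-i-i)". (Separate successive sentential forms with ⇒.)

E ⇒ G   [E → G]
G ⇒ (E)   [G → ( E )]
(E) ⇒ (E-G)   [E → E - G]
(E-G) ⇒ (E-G-G)   [E → E - G]
(E-G-G) ⇒ (E-G-G-G)   [E → E - G]
(E-G-G-G) ⇒ (E-G-G-G-G)   [E → E - G]
(E-G-G-G-G) ⇒ (G-G-G-G-G)   [E → G]
(G-G-G-G-G) ⇒ (i-G-G-G-G)   [G → i]
(i-G-G-G-G) ⇒ (i-i-G-G-G)   [G → i]
(i-i-G-G-G) ⇒ (i-i-i-G-G)   [G → i]
(i-i-i-G-G) ⇒ (i-i-i-i-G)   [G → i]
(i-i-i-i-G) ⇒ (i-i-i-i-i)   [G → i]

E ⇒ G ⇒ (E) ⇒ (E-G) ⇒ (E-G-G) ⇒ (E-G-G-G) ⇒ (E-G-G-G-G) ⇒ (G-G-G-G-G) ⇒ (i-G-G-G-G) ⇒ (i-i-G-G-G) ⇒ (i-i-i-G-G) ⇒ (i-i-i-i-G) ⇒ (i-i-i-i-i)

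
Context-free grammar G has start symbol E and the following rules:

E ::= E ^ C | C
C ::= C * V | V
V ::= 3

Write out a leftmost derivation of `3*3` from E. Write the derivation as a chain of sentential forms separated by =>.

E => C   [E ::= C]
C => C*V   [C ::= C * V]
C*V => V*V   [C ::= V]
V*V => 3*V   [V ::= 3]
3*V => 3*3   [V ::= 3]

E => C => C*V => V*V => 3*V => 3*3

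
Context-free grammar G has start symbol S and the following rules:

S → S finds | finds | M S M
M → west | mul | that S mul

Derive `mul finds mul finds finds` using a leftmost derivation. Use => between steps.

S => S finds   [S → S finds]
S finds => S finds finds   [S → S finds]
S finds finds => M S M finds finds   [S → M S M]
M S M finds finds => mul S M finds finds   [M → mul]
mul S M finds finds => mul finds M finds finds   [S → finds]
mul finds M finds finds => mul finds mul finds finds   [M → mul]

S => S finds => S finds finds => M S M finds finds => mul S M finds finds => mul finds M finds finds => mul finds mul finds finds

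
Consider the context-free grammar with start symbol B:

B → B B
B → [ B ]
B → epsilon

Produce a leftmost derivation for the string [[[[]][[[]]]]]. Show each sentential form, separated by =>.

B => [B] => [[B]] => [[BB]] => [[[B]B]] => [[[[B]]B]] => [[[[]]B]] => [[[[]][B]]] => [[[[]][[B]]]] => [[[[]][[[B]]]]] => [[[[]][[[]]]]]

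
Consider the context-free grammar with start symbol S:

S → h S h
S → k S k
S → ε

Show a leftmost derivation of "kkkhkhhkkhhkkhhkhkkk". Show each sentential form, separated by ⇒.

S ⇒ kSk   [S → k S k]
kSk ⇒ kkSkk   [S → k S k]
kkSkk ⇒ kkkSkkk   [S → k S k]
kkkSkkk ⇒ kkkhShkkk   [S → h S h]
kkkhShkkk ⇒ kkkhkSkhkkk   [S → k S k]
kkkhkSkhkkk ⇒ kkkhkhShkhkkk   [S → h S h]
kkkhkhShkhkkk ⇒ kkkhkhhShhkhkkk   [S → h S h]
kkkhkhhShhkhkkk ⇒ kkkhkhhkSkhhkhkkk   [S → k S k]
kkkhkhhkSkhhkhkkk ⇒ kkkhkhhkkSkkhhkhkkk   [S → k S k]
kkkhkhhkkSkkhhkhkkk ⇒ kkkhkhhkkhShkkhhkhkkk   [S → h S h]
kkkhkhhkkhShkkhhkhkkk ⇒ kkkhkhhkkhhkkhhkhkkk   [S → ε]

S⇒kSk⇒kkSkk⇒kkkSkkk⇒kkkhShkkk⇒kkkhkSkhkkk⇒kkkhkhShkhkkk⇒kkkhkhhShhkhkkk⇒kkkhkhhkSkhhkhkkk⇒kkkhkhhkkSkkhhkhkkk⇒kkkhkhhkkhShkkhhkhkkk⇒kkkhkhhkkhhkkhhkhkkk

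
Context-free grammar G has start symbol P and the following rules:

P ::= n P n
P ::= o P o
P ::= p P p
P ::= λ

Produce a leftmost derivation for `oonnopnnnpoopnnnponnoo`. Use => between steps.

P => oPo   [P ::= o P o]
oPo => ooPoo   [P ::= o P o]
ooPoo => oonPnoo   [P ::= n P n]
oonPnoo => oonnPnnoo   [P ::= n P n]
oonnPnnoo => oonnoPonnoo   [P ::= o P o]
oonnoPonnoo => oonnopPponnoo   [P ::= p P p]
oonnopPponnoo => oonnopnPnponnoo   [P ::= n P n]
oonnopnPnponnoo => oonnopnnPnnponnoo   [P ::= n P n]
oonnopnnPnnponnoo => oonnopnnnPnnnponnoo   [P ::= n P n]
oonnopnnnPnnnponnoo => oonnopnnnpPpnnnponnoo   [P ::= p P p]
oonnopnnnpPpnnnponnoo => oonnopnnnpoPopnnnponnoo   [P ::= o P o]
oonnopnnnpoPopnnnponnoo => oonnopnnnpoopnnnponnoo   [P ::= λ]

P=>oPo=>ooPoo=>oonPnoo=>oonnPnnoo=>oonnoPonnoo=>oonnopPponnoo=>oonnopnPnponnoo=>oonnopnnPnnponnoo=>oonnopnnnPnnnponnoo=>oonnopnnnpPpnnnponnoo=>oonnopnnnpoPopnnnponnoo=>oonnopnnnpoopnnnponnoo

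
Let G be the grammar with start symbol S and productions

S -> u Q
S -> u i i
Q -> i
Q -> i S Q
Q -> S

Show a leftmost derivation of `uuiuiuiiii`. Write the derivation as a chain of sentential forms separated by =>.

S => uQ   [S -> u Q]
uQ => uS   [Q -> S]
uS => uuQ   [S -> u Q]
uuQ => uuiSQ   [Q -> i S Q]
uuiSQ => uuiuQQ   [S -> u Q]
uuiuQQ => uuiuiSQQ   [Q -> i S Q]
uuiuiSQQ => uuiuiuiiQQ   [S -> u i i]
uuiuiuiiQQ => uuiuiuiiiQ   [Q -> i]
uuiuiuiiiQ => uuiuiuiiii   [Q -> i]

S => uQ => uS => uuQ => uuiSQ => uuiuQQ => uuiuiSQQ => uuiuiuiiQQ => uuiuiuiiiQ => uuiuiuiiii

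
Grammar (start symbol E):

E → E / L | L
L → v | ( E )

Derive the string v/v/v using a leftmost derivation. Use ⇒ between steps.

E ⇒ E/L ⇒ E/L/L ⇒ L/L/L ⇒ v/L/L ⇒ v/v/L ⇒ v/v/v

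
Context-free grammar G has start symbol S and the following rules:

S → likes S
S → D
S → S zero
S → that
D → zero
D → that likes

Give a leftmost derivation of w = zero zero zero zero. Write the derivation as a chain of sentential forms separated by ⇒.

S ⇒ S zero ⇒ S zero zero ⇒ S zero zero zero ⇒ D zero zero zero ⇒ zero zero zero zero

S ⇒ S zero   [S → S zero]
S zero ⇒ S zero zero   [S → S zero]
S zero zero ⇒ S zero zero zero   [S → S zero]
S zero zero zero ⇒ D zero zero zero   [S → D]
D zero zero zero ⇒ zero zero zero zero   [D → zero]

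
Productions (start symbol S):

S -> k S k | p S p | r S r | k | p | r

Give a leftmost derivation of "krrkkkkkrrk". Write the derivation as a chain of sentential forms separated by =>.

S=>kSk=>krSrk=>krrSrrk=>krrkSkrrk=>krrkkSkkrrk=>krrkkkkkrrk

S => kSk   [S -> k S k]
kSk => krSrk   [S -> r S r]
krSrk => krrSrrk   [S -> r S r]
krrSrrk => krrkSkrrk   [S -> k S k]
krrkSkrrk => krrkkSkkrrk   [S -> k S k]
krrkkSkkrrk => krrkkkkkrrk   [S -> k]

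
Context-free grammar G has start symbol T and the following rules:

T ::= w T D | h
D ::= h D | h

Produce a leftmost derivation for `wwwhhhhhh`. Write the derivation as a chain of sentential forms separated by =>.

T=>wTD=>wwTDD=>wwwTDDD=>wwwhDDD=>wwwhhDDD=>wwwhhhDDD=>wwwhhhhDD=>wwwhhhhhD=>wwwhhhhhh

T => wTD   [T ::= w T D]
wTD => wwTDD   [T ::= w T D]
wwTDD => wwwTDDD   [T ::= w T D]
wwwTDDD => wwwhDDD   [T ::= h]
wwwhDDD => wwwhhDDD   [D ::= h D]
wwwhhDDD => wwwhhhDDD   [D ::= h D]
wwwhhhDDD => wwwhhhhDD   [D ::= h]
wwwhhhhDD => wwwhhhhhD   [D ::= h]
wwwhhhhhD => wwwhhhhhh   [D ::= h]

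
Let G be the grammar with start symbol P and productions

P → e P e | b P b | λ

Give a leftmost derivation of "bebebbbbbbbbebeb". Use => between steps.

P => bPb => bePeb => bebPbeb => bebePebeb => bebebPbebeb => bebebbPbbebeb => bebebbbPbbbebeb => bebebbbbPbbbbebeb => bebebbbbbbbbebeb

P => bPb   [P → b P b]
bPb => bePeb   [P → e P e]
bePeb => bebPbeb   [P → b P b]
bebPbeb => bebePebeb   [P → e P e]
bebePebeb => bebebPbebeb   [P → b P b]
bebebPbebeb => bebebbPbbebeb   [P → b P b]
bebebbPbbebeb => bebebbbPbbbebeb   [P → b P b]
bebebbbPbbbebeb => bebebbbbPbbbbebeb   [P → b P b]
bebebbbbPbbbbebeb => bebebbbbbbbbebeb   [P → λ]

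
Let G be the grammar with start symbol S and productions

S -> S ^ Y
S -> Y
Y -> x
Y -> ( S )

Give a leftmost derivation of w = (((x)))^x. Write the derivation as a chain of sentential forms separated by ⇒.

S ⇒ S^Y ⇒ Y^Y ⇒ (S)^Y ⇒ (Y)^Y ⇒ ((S))^Y ⇒ ((Y))^Y ⇒ (((S)))^Y ⇒ (((Y)))^Y ⇒ (((x)))^Y ⇒ (((x)))^x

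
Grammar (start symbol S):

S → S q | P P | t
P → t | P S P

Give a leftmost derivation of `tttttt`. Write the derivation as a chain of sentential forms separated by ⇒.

S ⇒ PP   [S → P P]
PP ⇒ PSPP   [P → P S P]
PSPP ⇒ PSPSPP   [P → P S P]
PSPSPP ⇒ tSPSPP   [P → t]
tSPSPP ⇒ ttPSPP   [S → t]
ttPSPP ⇒ tttSPP   [P → t]
tttSPP ⇒ ttttPP   [S → t]
ttttPP ⇒ tttttP   [P → t]
tttttP ⇒ tttttt   [P → t]

S ⇒ PP ⇒ PSPP ⇒ PSPSPP ⇒ tSPSPP ⇒ ttPSPP ⇒ tttSPP ⇒ ttttPP ⇒ tttttP ⇒ tttttt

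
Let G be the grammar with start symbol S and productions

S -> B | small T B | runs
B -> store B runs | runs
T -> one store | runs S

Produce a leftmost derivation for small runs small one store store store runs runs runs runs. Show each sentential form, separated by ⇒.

S ⇒ small T B ⇒ small runs S B ⇒ small runs small T B B ⇒ small runs small one store B B ⇒ small runs small one store store B runs B ⇒ small runs small one store store store B runs runs B ⇒ small runs small one store store store runs runs runs B ⇒ small runs small one store store store runs runs runs runs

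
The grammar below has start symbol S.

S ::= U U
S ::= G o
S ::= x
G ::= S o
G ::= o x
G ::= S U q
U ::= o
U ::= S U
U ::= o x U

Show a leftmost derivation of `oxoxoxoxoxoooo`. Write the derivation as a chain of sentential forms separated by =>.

S => Go   [S ::= G o]
Go => Soo   [G ::= S o]
Soo => UUoo   [S ::= U U]
UUoo => oxUUoo   [U ::= o x U]
oxUUoo => oxoxUUoo   [U ::= o x U]
oxoxUUoo => oxoxoxUUoo   [U ::= o x U]
oxoxoxUUoo => oxoxoxoxUUoo   [U ::= o x U]
oxoxoxoxUUoo => oxoxoxoxoxUUoo   [U ::= o x U]
oxoxoxoxoxUUoo => oxoxoxoxoxoUoo   [U ::= o]
oxoxoxoxoxoUoo => oxoxoxoxoxoooo   [U ::= o]

S => Go => Soo => UUoo => oxUUoo => oxoxUUoo => oxoxoxUUoo => oxoxoxoxUUoo => oxoxoxoxoxUUoo => oxoxoxoxoxoUoo => oxoxoxoxoxoooo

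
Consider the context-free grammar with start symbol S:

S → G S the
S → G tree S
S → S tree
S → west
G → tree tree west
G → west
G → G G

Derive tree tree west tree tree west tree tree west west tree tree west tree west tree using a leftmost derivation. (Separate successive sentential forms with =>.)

S => S tree   [S → S tree]
S tree => G tree S tree   [S → G tree S]
G tree S tree => G G tree S tree   [G → G G]
G G tree S tree => G G G tree S tree   [G → G G]
G G G tree S tree => G G G G tree S tree   [G → G G]
G G G G tree S tree => G G G G G tree S tree   [G → G G]
G G G G G tree S tree => tree tree west G G G G tree S tree   [G → tree tree west]
tree tree west G G G G tree S tree => tree tree west tree tree west G G G tree S tree   [G → tree tree west]
tree tree west tree tree west G G G tree S tree => tree tree west tree tree west tree tree west G G tree S tree   [G → tree tree west]
tree tree west tree tree west tree tree west G G tree S tree => tree tree west tree tree west tree tree west west G tree S tree   [G → west]
tree tree west tree tree west tree tree west west G tree S tree => tree tree west tree tree west tree tree west west tree tree west tree S tree   [G → tree tree west]
tree tree west tree tree west tree tree west west tree tree west tree S tree => tree tree west tree tree west tree tree west west tree tree west tree west tree   [S → west]

S => S tree => G tree S tree => G G tree S tree => G G G tree S tree => G G G G tree S tree => G G G G G tree S tree => tree tree west G G G G tree S tree => tree tree west tree tree west G G G tree S tree => tree tree west tree tree west tree tree west G G tree S tree => tree tree west tree tree west tree tree west west G tree S tree => tree tree west tree tree west tree tree west west tree tree west tree S tree => tree tree west tree tree west tree tree west west tree tree west tree west tree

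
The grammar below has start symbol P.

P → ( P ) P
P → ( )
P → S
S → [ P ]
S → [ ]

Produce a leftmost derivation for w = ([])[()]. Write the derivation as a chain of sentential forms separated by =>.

P => (P)P => (S)P => ([])P => ([])S => ([])[P] => ([])[()]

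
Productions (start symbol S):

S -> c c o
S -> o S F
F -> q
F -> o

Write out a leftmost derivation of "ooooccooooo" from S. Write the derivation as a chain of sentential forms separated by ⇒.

S ⇒ oSF   [S -> o S F]
oSF ⇒ ooSFF   [S -> o S F]
ooSFF ⇒ oooSFFF   [S -> o S F]
oooSFFF ⇒ ooooSFFFF   [S -> o S F]
ooooSFFFF ⇒ ooooccoFFFF   [S -> c c o]
ooooccoFFFF ⇒ ooooccooFFF   [F -> o]
ooooccooFFF ⇒ ooooccoooFF   [F -> o]
ooooccoooFF ⇒ ooooccooooF   [F -> o]
ooooccooooF ⇒ ooooccooooo   [F -> o]

S ⇒ oSF ⇒ ooSFF ⇒ oooSFFF ⇒ ooooSFFFF ⇒ ooooccoFFFF ⇒ ooooccooFFF ⇒ ooooccoooFF ⇒ ooooccooooF ⇒ ooooccooooo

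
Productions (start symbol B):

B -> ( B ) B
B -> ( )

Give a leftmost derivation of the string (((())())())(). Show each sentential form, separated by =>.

B => (B)B => ((B)B)B => (((B)B)B)B => (((())B)B)B => (((())())B)B => (((())())())B => (((())())())()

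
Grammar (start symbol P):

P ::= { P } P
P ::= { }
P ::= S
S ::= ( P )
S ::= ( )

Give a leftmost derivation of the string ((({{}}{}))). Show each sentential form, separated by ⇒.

P⇒S⇒(P)⇒(S)⇒((P))⇒((S))⇒(((P)))⇒((({P}P)))⇒((({{}}P)))⇒((({{}}{})))

P ⇒ S   [P ::= S]
S ⇒ (P)   [S ::= ( P )]
(P) ⇒ (S)   [P ::= S]
(S) ⇒ ((P))   [S ::= ( P )]
((P)) ⇒ ((S))   [P ::= S]
((S)) ⇒ (((P)))   [S ::= ( P )]
(((P))) ⇒ ((({P}P)))   [P ::= { P } P]
((({P}P))) ⇒ ((({{}}P)))   [P ::= { }]
((({{}}P))) ⇒ ((({{}}{})))   [P ::= { }]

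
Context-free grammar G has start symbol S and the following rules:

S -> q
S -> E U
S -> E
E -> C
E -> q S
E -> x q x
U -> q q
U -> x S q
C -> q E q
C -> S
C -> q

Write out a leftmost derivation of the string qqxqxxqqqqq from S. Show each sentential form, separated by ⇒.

S⇒EU⇒CU⇒qEqU⇒qqSqU⇒qqEUqU⇒qqxqxUqU⇒qqxqxxSqqU⇒qqxqxxqqqU⇒qqxqxxqqqqq

S ⇒ EU   [S -> E U]
EU ⇒ CU   [E -> C]
CU ⇒ qEqU   [C -> q E q]
qEqU ⇒ qqSqU   [E -> q S]
qqSqU ⇒ qqEUqU   [S -> E U]
qqEUqU ⇒ qqxqxUqU   [E -> x q x]
qqxqxUqU ⇒ qqxqxxSqqU   [U -> x S q]
qqxqxxSqqU ⇒ qqxqxxqqqU   [S -> q]
qqxqxxqqqU ⇒ qqxqxxqqqqq   [U -> q q]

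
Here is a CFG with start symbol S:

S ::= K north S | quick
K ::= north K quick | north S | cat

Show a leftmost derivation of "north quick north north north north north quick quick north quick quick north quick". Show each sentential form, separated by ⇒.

S ⇒ K north S   [S ::= K north S]
K north S ⇒ north S north S   [K ::= north S]
north S north S ⇒ north quick north S   [S ::= quick]
north quick north S ⇒ north quick north K north S   [S ::= K north S]
north quick north K north S ⇒ north quick north north K quick north S   [K ::= north K quick]
north quick north north K quick north S ⇒ north quick north north north S quick north S   [K ::= north S]
north quick north north north S quick north S ⇒ north quick north north north K north S quick north S   [S ::= K north S]
north quick north north north K north S quick north S ⇒ north quick north north north north K quick north S quick north S   [K ::= north K quick]
north quick north north north north K quick north S quick north S ⇒ north quick north north north north north S quick north S quick north S   [K ::= north S]
north quick north north north north north S quick north S quick north S ⇒ north quick north north north north north quick quick north S quick north S   [S ::= quick]
north quick north north north north north quick quick north S quick north S ⇒ north quick north north north north north quick quick north quick quick north S   [S ::= quick]
north quick north north north north north quick quick north quick quick north S ⇒ north quick north north north north north quick quick north quick quick north quick   [S ::= quick]

S ⇒ K north S ⇒ north S north S ⇒ north quick north S ⇒ north quick north K north S ⇒ north quick north north K quick north S ⇒ north quick north north north S quick north S ⇒ north quick north north north K north S quick north S ⇒ north quick north north north north K quick north S quick north S ⇒ north quick north north north north north S quick north S quick north S ⇒ north quick north north north north north quick quick north S quick north S ⇒ north quick north north north north north quick quick north quick quick north S ⇒ north quick north north north north north quick quick north quick quick north quick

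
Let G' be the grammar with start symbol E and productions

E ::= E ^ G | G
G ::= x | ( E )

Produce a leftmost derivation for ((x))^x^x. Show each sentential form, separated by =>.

E => E^G => E^G^G => G^G^G => (E)^G^G => (G)^G^G => ((E))^G^G => ((G))^G^G => ((x))^G^G => ((x))^x^G => ((x))^x^x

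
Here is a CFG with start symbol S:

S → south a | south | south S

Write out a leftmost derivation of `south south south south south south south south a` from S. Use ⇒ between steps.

S ⇒ south S ⇒ south south S ⇒ south south south S ⇒ south south south south S ⇒ south south south south south S ⇒ south south south south south south S ⇒ south south south south south south south S ⇒ south south south south south south south south a

S ⇒ south S   [S → south S]
south S ⇒ south south S   [S → south S]
south south S ⇒ south south south S   [S → south S]
south south south S ⇒ south south south south S   [S → south S]
south south south south S ⇒ south south south south south S   [S → south S]
south south south south south S ⇒ south south south south south south S   [S → south S]
south south south south south south S ⇒ south south south south south south south S   [S → south S]
south south south south south south south S ⇒ south south south south south south south south a   [S → south a]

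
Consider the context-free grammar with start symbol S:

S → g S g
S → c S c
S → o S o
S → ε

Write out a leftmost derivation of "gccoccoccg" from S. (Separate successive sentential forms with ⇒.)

S ⇒ gSg   [S → g S g]
gSg ⇒ gcScg   [S → c S c]
gcScg ⇒ gccSccg   [S → c S c]
gccSccg ⇒ gccoSoccg   [S → o S o]
gccoSoccg ⇒ gccocScoccg   [S → c S c]
gccocScoccg ⇒ gccoccoccg   [S → ε]

S⇒gSg⇒gcScg⇒gccSccg⇒gccoSoccg⇒gccocScoccg⇒gccoccoccg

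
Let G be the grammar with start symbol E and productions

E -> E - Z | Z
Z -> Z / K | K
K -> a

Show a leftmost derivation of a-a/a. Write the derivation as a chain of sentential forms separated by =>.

E => E-Z => Z-Z => K-Z => a-Z => a-Z/K => a-K/K => a-a/K => a-a/a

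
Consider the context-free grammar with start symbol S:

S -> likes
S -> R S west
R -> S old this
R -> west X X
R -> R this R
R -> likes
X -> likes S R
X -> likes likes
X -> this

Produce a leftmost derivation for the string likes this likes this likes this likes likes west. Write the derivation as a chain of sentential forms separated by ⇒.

S ⇒ R S west ⇒ R this R S west ⇒ R this R this R S west ⇒ R this R this R this R S west ⇒ likes this R this R this R S west ⇒ likes this likes this R this R S west ⇒ likes this likes this likes this R S west ⇒ likes this likes this likes this likes S west ⇒ likes this likes this likes this likes likes west

S ⇒ R S west   [S -> R S west]
R S west ⇒ R this R S west   [R -> R this R]
R this R S west ⇒ R this R this R S west   [R -> R this R]
R this R this R S west ⇒ R this R this R this R S west   [R -> R this R]
R this R this R this R S west ⇒ likes this R this R this R S west   [R -> likes]
likes this R this R this R S west ⇒ likes this likes this R this R S west   [R -> likes]
likes this likes this R this R S west ⇒ likes this likes this likes this R S west   [R -> likes]
likes this likes this likes this R S west ⇒ likes this likes this likes this likes S west   [R -> likes]
likes this likes this likes this likes S west ⇒ likes this likes this likes this likes likes west   [S -> likes]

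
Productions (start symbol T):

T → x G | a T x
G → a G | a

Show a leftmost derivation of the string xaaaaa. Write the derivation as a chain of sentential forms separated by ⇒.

T ⇒ xG ⇒ xaG ⇒ xaaG ⇒ xaaaG ⇒ xaaaaG ⇒ xaaaaa

T ⇒ xG   [T → x G]
xG ⇒ xaG   [G → a G]
xaG ⇒ xaaG   [G → a G]
xaaG ⇒ xaaaG   [G → a G]
xaaaG ⇒ xaaaaG   [G → a G]
xaaaaG ⇒ xaaaaa   [G → a]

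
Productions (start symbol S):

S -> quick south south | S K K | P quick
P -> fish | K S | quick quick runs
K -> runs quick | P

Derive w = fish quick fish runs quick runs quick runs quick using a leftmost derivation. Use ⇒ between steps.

S ⇒ S K K ⇒ S K K K K ⇒ P quick K K K K ⇒ fish quick K K K K ⇒ fish quick P K K K ⇒ fish quick fish K K K ⇒ fish quick fish runs quick K K ⇒ fish quick fish runs quick runs quick K ⇒ fish quick fish runs quick runs quick runs quick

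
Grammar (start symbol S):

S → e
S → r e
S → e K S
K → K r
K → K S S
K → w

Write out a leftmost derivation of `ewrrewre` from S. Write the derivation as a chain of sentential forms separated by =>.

S => eKS => eKrS => eKrrS => ewrrS => ewrreKS => ewrrewS => ewrrewre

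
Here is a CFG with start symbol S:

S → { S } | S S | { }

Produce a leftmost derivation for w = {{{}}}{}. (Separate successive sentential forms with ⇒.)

S ⇒ SS   [S → S S]
SS ⇒ {S}S   [S → { S }]
{S}S ⇒ {{S}}S   [S → { S }]
{{S}}S ⇒ {{{}}}S   [S → { }]
{{{}}}S ⇒ {{{}}}{}   [S → { }]

S ⇒ SS ⇒ {S}S ⇒ {{S}}S ⇒ {{{}}}S ⇒ {{{}}}{}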